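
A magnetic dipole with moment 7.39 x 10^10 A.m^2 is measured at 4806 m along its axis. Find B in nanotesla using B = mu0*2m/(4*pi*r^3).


m = 7.39 x 10^10 = 73900000000 A.m^2
2m = 147800000000 A.m^2
r^3 = 4806^3 = 111007238616
B = (4pi*10^-7) * 147800000000 / (4*pi * 111007238616) * 1e9
= 185730.95768 / 1394958101325.26 * 1e9
= 133.1445 nT

133.1445


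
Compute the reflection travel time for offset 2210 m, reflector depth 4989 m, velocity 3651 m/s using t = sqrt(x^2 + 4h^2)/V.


x^2 + 4h^2 = 2210^2 + 4*4989^2 = 4884100 + 99560484 = 104444584
sqrt(104444584) = 10219.8133
t = 10219.8133 / 3651 = 2.7992 s

2.7992


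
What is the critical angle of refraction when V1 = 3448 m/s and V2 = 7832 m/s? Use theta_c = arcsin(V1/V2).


V1/V2 = 3448/7832 = 0.440245
theta_c = arcsin(0.440245) = 26.1195 degrees

26.1195


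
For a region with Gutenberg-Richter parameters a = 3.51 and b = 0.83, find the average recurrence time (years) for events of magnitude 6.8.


log10(N) = 3.51 - 0.83*6.8 = -2.134
N = 10^-2.134 = 0.007345
T = 1/N = 1/0.007345 = 136.1445 years

136.1445


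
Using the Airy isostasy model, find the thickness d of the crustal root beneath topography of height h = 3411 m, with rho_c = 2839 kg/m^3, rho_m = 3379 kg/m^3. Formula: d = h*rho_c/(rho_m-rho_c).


rho_m - rho_c = 3379 - 2839 = 540
d = 3411 * 2839 / 540
= 9683829 / 540
= 17933.02 m

17933.02


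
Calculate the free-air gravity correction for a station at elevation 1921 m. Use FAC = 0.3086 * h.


FAC = 0.3086 * h
= 0.3086 * 1921
= 592.8206 mGal

592.8206


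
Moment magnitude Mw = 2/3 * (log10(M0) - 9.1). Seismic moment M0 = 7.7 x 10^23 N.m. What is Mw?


log10(M0) = log10(7.7 x 10^23) = 23.8865
Mw = 2/3 * (23.8865 - 9.1)
= 2/3 * 14.7865
= 9.86

9.86


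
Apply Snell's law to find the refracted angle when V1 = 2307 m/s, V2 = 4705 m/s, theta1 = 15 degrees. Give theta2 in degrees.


sin(theta1) = sin(15 deg) = 0.258819
sin(theta2) = V2/V1 * sin(theta1) = 4705/2307 * 0.258819 = 0.527847
theta2 = arcsin(0.527847) = 31.8601 degrees

31.8601


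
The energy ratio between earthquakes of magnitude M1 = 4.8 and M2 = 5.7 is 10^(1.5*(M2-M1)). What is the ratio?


M2 - M1 = 5.7 - 4.8 = 0.9
1.5 * 0.9 = 1.35
ratio = 10^1.35 = 22.39

22.39


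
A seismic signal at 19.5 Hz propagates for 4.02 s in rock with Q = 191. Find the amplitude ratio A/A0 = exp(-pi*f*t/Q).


pi*f*t/Q = pi*19.5*4.02/191 = 1.289369
A/A0 = exp(-1.289369) = 0.275445

0.275445


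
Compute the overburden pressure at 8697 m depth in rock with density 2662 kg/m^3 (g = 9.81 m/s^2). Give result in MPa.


P = rho * g * z / 1e6
= 2662 * 9.81 * 8697 / 1e6
= 227115371.34 / 1e6
= 227.1154 MPa

227.1154


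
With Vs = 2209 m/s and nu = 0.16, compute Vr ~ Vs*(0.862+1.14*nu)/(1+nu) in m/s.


Numerator factor = 0.862 + 1.14*0.16 = 1.0444
Denominator = 1 + 0.16 = 1.16
Vr = 2209 * 1.0444 / 1.16 = 1988.86 m/s

1988.86


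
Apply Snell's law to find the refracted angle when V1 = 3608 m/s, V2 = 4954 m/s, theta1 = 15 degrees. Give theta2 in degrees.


sin(theta1) = sin(15 deg) = 0.258819
sin(theta2) = V2/V1 * sin(theta1) = 4954/3608 * 0.258819 = 0.355374
theta2 = arcsin(0.355374) = 20.8164 degrees

20.8164


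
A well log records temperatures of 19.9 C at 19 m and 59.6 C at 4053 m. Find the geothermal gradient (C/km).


dT = 59.6 - 19.9 = 39.7 C
dz = 4053 - 19 = 4034 m
gradient = dT/dz * 1000 = 39.7/4034 * 1000 = 9.8413 C/km

9.8413


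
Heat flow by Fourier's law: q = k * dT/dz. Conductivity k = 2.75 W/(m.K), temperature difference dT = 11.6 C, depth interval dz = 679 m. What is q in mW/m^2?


q = k * dT / dz * 1000
= 2.75 * 11.6 / 679 * 1000
= 0.046981 * 1000
= 46.9809 mW/m^2

46.9809


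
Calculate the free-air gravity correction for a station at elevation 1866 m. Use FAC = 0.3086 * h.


FAC = 0.3086 * h
= 0.3086 * 1866
= 575.8476 mGal

575.8476


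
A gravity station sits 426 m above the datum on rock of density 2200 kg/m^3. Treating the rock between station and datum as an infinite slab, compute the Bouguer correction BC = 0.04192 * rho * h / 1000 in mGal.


BC = 0.04192 * rho * h / 1000
= 0.04192 * 2200 * 426 / 1000
= 39.2874 mGal

39.2874


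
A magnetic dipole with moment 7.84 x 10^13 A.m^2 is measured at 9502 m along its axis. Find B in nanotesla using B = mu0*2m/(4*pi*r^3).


m = 7.84 x 10^13 = 78400000000000 A.m^2
2m = 156800000000000 A.m^2
r^3 = 9502^3 = 857916614008
B = (4pi*10^-7) * 156800000000000 / (4*pi * 857916614008) * 1e9
= 197040691.233152 / 10780898127840.65 * 1e9
= 18276.8345 nT

18276.8345


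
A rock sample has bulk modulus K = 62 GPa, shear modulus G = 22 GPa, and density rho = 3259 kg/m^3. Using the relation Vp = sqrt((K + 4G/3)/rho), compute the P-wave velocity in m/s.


First compute the effective modulus:
K + 4G/3 = 62e9 + 4*22e9/3 = 91333333333.33 Pa
Then divide by density:
91333333333.33 / 3259 = 28024956.5306 Pa/(kg/m^3)
Take the square root:
Vp = sqrt(28024956.5306) = 5293.86 m/s

5293.86


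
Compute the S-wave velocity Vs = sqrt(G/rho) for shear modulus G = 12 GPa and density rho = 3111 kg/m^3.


Convert G to Pa: G = 12e9 Pa
Compute G/rho = 12e9 / 3111 = 3857280.6172
Vs = sqrt(3857280.6172) = 1964.0 m/s

1964.0


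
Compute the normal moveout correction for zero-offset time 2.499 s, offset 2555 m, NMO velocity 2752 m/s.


x/Vnmo = 2555/2752 = 0.928416
(x/Vnmo)^2 = 0.861956
t0^2 = 6.245001
sqrt(6.245001 + 0.861956) = 2.665888
dt = 2.665888 - 2.499 = 0.166888

0.166888


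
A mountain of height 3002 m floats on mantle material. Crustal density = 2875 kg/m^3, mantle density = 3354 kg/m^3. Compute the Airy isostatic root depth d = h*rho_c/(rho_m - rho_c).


rho_m - rho_c = 3354 - 2875 = 479
d = 3002 * 2875 / 479
= 8630750 / 479
= 18018.27 m

18018.27


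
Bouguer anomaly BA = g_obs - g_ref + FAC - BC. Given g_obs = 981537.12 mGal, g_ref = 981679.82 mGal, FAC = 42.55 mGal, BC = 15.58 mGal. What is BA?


BA = g_obs - g_ref + FAC - BC
= 981537.12 - 981679.82 + 42.55 - 15.58
= -115.73 mGal

-115.73


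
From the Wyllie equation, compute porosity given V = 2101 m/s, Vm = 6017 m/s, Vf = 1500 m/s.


1/V - 1/Vm = 1/2101 - 1/6017 = 0.00030977
1/Vf - 1/Vm = 1/1500 - 1/6017 = 0.00050047
phi = 0.00030977 / 0.00050047 = 0.619

0.619


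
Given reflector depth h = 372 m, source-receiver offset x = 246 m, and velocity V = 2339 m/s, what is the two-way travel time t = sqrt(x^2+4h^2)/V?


x^2 + 4h^2 = 246^2 + 4*372^2 = 60516 + 553536 = 614052
sqrt(614052) = 783.6147
t = 783.6147 / 2339 = 0.335 s

0.335


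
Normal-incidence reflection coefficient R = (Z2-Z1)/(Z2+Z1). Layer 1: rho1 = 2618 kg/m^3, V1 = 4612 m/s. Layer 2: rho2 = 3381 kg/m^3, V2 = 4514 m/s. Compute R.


Z1 = 2618 * 4612 = 12074216
Z2 = 3381 * 4514 = 15261834
R = (15261834 - 12074216) / (15261834 + 12074216) = 3187618 / 27336050 = 0.1166

0.1166


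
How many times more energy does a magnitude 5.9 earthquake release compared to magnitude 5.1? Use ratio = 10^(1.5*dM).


M2 - M1 = 5.9 - 5.1 = 0.8
1.5 * 0.8 = 1.2
ratio = 10^1.2 = 15.85

15.85


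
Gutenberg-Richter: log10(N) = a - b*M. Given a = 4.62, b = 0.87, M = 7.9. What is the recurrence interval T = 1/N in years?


log10(N) = 4.62 - 0.87*7.9 = -2.253
N = 10^-2.253 = 0.005585
T = 1/N = 1/0.005585 = 179.0606 years

179.0606


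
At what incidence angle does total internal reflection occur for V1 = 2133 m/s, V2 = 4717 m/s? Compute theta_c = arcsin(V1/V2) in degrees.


V1/V2 = 2133/4717 = 0.452194
theta_c = arcsin(0.452194) = 26.8845 degrees

26.8845


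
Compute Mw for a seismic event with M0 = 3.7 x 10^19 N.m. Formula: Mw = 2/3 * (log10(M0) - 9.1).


log10(M0) = log10(3.7 x 10^19) = 19.5682
Mw = 2/3 * (19.5682 - 9.1)
= 2/3 * 10.4682
= 6.98

6.98


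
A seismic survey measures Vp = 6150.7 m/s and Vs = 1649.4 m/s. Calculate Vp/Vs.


Vp/Vs = 6150.7 / 1649.4
= 3.7291

3.7291


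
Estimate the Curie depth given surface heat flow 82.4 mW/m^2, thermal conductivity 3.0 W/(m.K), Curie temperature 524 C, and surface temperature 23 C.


T_Curie - T_surf = 524 - 23 = 501 C
Convert q to W/m^2: 82.4 mW/m^2 = 0.0824 W/m^2
d = 501 * 3.0 / 0.0824 = 18240.29 m

18240.29


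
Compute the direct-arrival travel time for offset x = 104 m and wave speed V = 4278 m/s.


t = x / V
= 104 / 4278
= 0.0243 s

0.0243


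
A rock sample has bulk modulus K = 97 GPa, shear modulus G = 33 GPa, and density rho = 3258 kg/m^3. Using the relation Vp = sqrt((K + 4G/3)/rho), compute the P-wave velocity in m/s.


First compute the effective modulus:
K + 4G/3 = 97e9 + 4*33e9/3 = 141000000000.0 Pa
Then divide by density:
141000000000.0 / 3258 = 43278084.7145 Pa/(kg/m^3)
Take the square root:
Vp = sqrt(43278084.7145) = 6578.61 m/s

6578.61


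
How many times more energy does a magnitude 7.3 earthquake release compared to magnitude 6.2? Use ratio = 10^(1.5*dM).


M2 - M1 = 7.3 - 6.2 = 1.1
1.5 * 1.1 = 1.65
ratio = 10^1.65 = 44.67

44.67


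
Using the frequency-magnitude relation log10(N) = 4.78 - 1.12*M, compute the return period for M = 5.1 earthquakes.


log10(N) = 4.78 - 1.12*5.1 = -0.932
N = 10^-0.932 = 0.11695
T = 1/N = 1/0.11695 = 8.5507 years

8.5507


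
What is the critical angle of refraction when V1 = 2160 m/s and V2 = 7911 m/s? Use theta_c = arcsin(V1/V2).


V1/V2 = 2160/7911 = 0.273038
theta_c = arcsin(0.273038) = 15.8451 degrees

15.8451


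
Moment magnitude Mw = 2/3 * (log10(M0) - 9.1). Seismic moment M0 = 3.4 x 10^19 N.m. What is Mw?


log10(M0) = log10(3.4 x 10^19) = 19.5315
Mw = 2/3 * (19.5315 - 9.1)
= 2/3 * 10.4315
= 6.95

6.95


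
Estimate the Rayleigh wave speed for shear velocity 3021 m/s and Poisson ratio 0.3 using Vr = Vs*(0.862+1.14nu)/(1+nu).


Numerator factor = 0.862 + 1.14*0.3 = 1.204
Denominator = 1 + 0.3 = 1.3
Vr = 3021 * 1.204 / 1.3 = 2797.91 m/s

2797.91


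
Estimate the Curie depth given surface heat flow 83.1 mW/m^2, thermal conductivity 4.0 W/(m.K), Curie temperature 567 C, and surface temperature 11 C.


T_Curie - T_surf = 567 - 11 = 556 C
Convert q to W/m^2: 83.1 mW/m^2 = 0.0831 W/m^2
d = 556 * 4.0 / 0.0831 = 26762.94 m

26762.94


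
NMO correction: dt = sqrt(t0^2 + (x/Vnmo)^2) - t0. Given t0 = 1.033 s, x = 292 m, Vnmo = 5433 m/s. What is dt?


x/Vnmo = 292/5433 = 0.053746
(x/Vnmo)^2 = 0.002889
t0^2 = 1.067089
sqrt(1.067089 + 0.002889) = 1.034397
dt = 1.034397 - 1.033 = 0.001397

0.001397


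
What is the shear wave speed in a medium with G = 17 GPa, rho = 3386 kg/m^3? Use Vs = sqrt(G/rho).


Convert G to Pa: G = 17e9 Pa
Compute G/rho = 17e9 / 3386 = 5020673.3609
Vs = sqrt(5020673.3609) = 2240.69 m/s

2240.69


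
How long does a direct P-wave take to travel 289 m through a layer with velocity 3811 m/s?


t = x / V
= 289 / 3811
= 0.0758 s

0.0758


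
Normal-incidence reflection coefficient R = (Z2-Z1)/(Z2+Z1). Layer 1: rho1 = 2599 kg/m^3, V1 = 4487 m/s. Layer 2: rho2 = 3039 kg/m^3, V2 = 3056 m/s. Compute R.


Z1 = 2599 * 4487 = 11661713
Z2 = 3039 * 3056 = 9287184
R = (9287184 - 11661713) / (9287184 + 11661713) = -2374529 / 20948897 = -0.1133

-0.1133


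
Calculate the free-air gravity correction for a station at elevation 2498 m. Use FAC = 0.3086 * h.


FAC = 0.3086 * h
= 0.3086 * 2498
= 770.8828 mGal

770.8828


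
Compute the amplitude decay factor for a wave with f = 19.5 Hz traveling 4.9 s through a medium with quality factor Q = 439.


pi*f*t/Q = pi*19.5*4.9/439 = 0.683779
A/A0 = exp(-0.683779) = 0.504706

0.504706


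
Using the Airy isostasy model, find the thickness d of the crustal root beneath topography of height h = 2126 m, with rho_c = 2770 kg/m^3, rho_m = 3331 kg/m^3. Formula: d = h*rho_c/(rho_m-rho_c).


rho_m - rho_c = 3331 - 2770 = 561
d = 2126 * 2770 / 561
= 5889020 / 561
= 10497.36 m

10497.36


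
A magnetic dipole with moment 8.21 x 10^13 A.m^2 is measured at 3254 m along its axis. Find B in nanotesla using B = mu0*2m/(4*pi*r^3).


m = 8.21 x 10^13 = 82100000000000 A.m^2
2m = 164200000000000 A.m^2
r^3 = 3254^3 = 34455031064
B = (4pi*10^-7) * 164200000000000 / (4*pi * 34455031064) * 1e9
= 206339805.487778 / 432974689879.48 * 1e9
= 476563.2041 nT

476563.2041


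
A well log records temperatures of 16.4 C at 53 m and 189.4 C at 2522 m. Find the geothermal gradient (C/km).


dT = 189.4 - 16.4 = 173.0 C
dz = 2522 - 53 = 2469 m
gradient = dT/dz * 1000 = 173.0/2469 * 1000 = 70.0689 C/km

70.0689


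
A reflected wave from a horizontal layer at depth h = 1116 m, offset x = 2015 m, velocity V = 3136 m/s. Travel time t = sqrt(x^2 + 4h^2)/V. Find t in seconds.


x^2 + 4h^2 = 2015^2 + 4*1116^2 = 4060225 + 4981824 = 9042049
sqrt(9042049) = 3007.0
t = 3007.0 / 3136 = 0.9589 s

0.9589


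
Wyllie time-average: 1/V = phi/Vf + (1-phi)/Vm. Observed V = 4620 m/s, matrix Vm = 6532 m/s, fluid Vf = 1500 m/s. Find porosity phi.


1/V - 1/Vm = 1/4620 - 1/6532 = 6.336e-05
1/Vf - 1/Vm = 1/1500 - 1/6532 = 0.00051357
phi = 6.336e-05 / 0.00051357 = 0.1234

0.1234


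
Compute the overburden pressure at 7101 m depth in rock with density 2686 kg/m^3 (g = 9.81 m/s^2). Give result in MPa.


P = rho * g * z / 1e6
= 2686 * 9.81 * 7101 / 1e6
= 187108935.66 / 1e6
= 187.1089 MPa

187.1089


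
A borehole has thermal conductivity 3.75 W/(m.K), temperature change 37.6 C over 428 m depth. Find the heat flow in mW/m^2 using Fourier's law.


q = k * dT / dz * 1000
= 3.75 * 37.6 / 428 * 1000
= 0.329439 * 1000
= 329.4393 mW/m^2

329.4393


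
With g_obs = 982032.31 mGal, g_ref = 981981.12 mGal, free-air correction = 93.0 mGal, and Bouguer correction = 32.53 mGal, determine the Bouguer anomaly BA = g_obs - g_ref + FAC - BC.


BA = g_obs - g_ref + FAC - BC
= 982032.31 - 981981.12 + 93.0 - 32.53
= 111.66 mGal

111.66


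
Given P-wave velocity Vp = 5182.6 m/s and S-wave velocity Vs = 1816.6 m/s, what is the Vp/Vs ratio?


Vp/Vs = 5182.6 / 1816.6
= 2.8529

2.8529


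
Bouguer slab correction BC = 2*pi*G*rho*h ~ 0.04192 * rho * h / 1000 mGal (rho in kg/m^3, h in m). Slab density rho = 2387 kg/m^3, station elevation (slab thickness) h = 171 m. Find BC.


BC = 0.04192 * rho * h / 1000
= 0.04192 * 2387 * 171 / 1000
= 17.1108 mGal

17.1108


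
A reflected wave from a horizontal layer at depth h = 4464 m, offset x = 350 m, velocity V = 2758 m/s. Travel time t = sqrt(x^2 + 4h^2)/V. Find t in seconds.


x^2 + 4h^2 = 350^2 + 4*4464^2 = 122500 + 79709184 = 79831684
sqrt(79831684) = 8934.8578
t = 8934.8578 / 2758 = 3.2396 s

3.2396


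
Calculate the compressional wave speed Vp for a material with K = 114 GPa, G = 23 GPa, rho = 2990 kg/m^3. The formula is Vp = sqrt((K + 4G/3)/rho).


First compute the effective modulus:
K + 4G/3 = 114e9 + 4*23e9/3 = 144666666666.67 Pa
Then divide by density:
144666666666.67 / 2990 = 48383500.5574 Pa/(kg/m^3)
Take the square root:
Vp = sqrt(48383500.5574) = 6955.82 m/s

6955.82


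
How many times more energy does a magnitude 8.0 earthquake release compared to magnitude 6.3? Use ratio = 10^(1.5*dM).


M2 - M1 = 8.0 - 6.3 = 1.7
1.5 * 1.7 = 2.55
ratio = 10^2.55 = 354.81

354.81


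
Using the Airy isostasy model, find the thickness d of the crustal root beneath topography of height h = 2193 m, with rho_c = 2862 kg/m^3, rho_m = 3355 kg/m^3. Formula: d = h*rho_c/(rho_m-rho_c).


rho_m - rho_c = 3355 - 2862 = 493
d = 2193 * 2862 / 493
= 6276366 / 493
= 12730.97 m

12730.97


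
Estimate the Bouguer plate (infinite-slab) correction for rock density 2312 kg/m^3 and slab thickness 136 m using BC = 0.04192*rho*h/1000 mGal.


BC = 0.04192 * rho * h / 1000
= 0.04192 * 2312 * 136 / 1000
= 13.181 mGal

13.181


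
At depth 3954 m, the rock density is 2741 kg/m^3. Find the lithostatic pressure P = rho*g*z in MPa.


P = rho * g * z / 1e6
= 2741 * 9.81 * 3954 / 1e6
= 106319936.34 / 1e6
= 106.3199 MPa

106.3199


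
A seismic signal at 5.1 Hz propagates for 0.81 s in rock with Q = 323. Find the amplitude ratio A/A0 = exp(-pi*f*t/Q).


pi*f*t/Q = pi*5.1*0.81/323 = 0.040179
A/A0 = exp(-0.040179) = 0.960617

0.960617


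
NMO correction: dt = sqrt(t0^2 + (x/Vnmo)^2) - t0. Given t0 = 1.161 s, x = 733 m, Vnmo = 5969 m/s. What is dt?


x/Vnmo = 733/5969 = 0.122801
(x/Vnmo)^2 = 0.01508
t0^2 = 1.347921
sqrt(1.347921 + 0.01508) = 1.167476
dt = 1.167476 - 1.161 = 0.006476

0.006476


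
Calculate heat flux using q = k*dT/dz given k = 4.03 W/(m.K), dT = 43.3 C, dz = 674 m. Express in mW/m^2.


q = k * dT / dz * 1000
= 4.03 * 43.3 / 674 * 1000
= 0.258901 * 1000
= 258.9006 mW/m^2

258.9006


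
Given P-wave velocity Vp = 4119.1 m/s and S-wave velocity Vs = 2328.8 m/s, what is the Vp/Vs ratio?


Vp/Vs = 4119.1 / 2328.8
= 1.7688

1.7688


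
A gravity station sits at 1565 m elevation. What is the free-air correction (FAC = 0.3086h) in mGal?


FAC = 0.3086 * h
= 0.3086 * 1565
= 482.959 mGal

482.959


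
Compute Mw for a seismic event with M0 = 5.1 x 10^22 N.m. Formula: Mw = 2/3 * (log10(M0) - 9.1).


log10(M0) = log10(5.1 x 10^22) = 22.7076
Mw = 2/3 * (22.7076 - 9.1)
= 2/3 * 13.6076
= 9.07

9.07


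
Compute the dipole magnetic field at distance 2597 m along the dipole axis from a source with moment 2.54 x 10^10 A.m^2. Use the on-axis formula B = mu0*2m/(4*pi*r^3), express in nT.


m = 2.54 x 10^10 = 25400000000 A.m^2
2m = 50800000000 A.m^2
r^3 = 2597^3 = 17515230173
B = (4pi*10^-7) * 50800000000 / (4*pi * 17515230173) * 1e9
= 63837.162721 / 220102873749.72 * 1e9
= 290.0333 nT

290.0333


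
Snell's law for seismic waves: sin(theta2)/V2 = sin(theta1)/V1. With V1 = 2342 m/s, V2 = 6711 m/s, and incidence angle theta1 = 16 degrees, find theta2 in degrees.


sin(theta1) = sin(16 deg) = 0.275637
sin(theta2) = V2/V1 * sin(theta1) = 6711/2342 * 0.275637 = 0.789839
theta2 = arcsin(0.789839) = 52.1704 degrees

52.1704


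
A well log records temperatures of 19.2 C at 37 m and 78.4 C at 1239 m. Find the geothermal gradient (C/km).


dT = 78.4 - 19.2 = 59.2 C
dz = 1239 - 37 = 1202 m
gradient = dT/dz * 1000 = 59.2/1202 * 1000 = 49.2512 C/km

49.2512


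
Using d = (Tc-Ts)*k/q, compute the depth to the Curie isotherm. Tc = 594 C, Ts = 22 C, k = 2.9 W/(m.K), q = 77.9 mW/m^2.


T_Curie - T_surf = 594 - 22 = 572 C
Convert q to W/m^2: 77.9 mW/m^2 = 0.0779 W/m^2
d = 572 * 2.9 / 0.0779 = 21293.97 m

21293.97


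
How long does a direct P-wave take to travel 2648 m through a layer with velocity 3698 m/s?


t = x / V
= 2648 / 3698
= 0.7161 s

0.7161


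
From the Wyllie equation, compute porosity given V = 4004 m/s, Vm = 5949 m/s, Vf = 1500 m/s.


1/V - 1/Vm = 1/4004 - 1/5949 = 8.165e-05
1/Vf - 1/Vm = 1/1500 - 1/5949 = 0.00049857
phi = 8.165e-05 / 0.00049857 = 0.1638

0.1638


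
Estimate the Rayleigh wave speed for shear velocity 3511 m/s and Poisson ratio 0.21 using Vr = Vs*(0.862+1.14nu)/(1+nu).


Numerator factor = 0.862 + 1.14*0.21 = 1.1014
Denominator = 1 + 0.21 = 1.21
Vr = 3511 * 1.1014 / 1.21 = 3195.88 m/s

3195.88


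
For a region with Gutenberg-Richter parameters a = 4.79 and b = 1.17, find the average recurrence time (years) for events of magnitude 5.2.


log10(N) = 4.79 - 1.17*5.2 = -1.294
N = 10^-1.294 = 0.050816
T = 1/N = 1/0.050816 = 19.6789 years

19.6789


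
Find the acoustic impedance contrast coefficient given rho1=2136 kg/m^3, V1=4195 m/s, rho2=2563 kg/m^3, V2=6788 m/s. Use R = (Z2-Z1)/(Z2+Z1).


Z1 = 2136 * 4195 = 8960520
Z2 = 2563 * 6788 = 17397644
R = (17397644 - 8960520) / (17397644 + 8960520) = 8437124 / 26358164 = 0.3201

0.3201


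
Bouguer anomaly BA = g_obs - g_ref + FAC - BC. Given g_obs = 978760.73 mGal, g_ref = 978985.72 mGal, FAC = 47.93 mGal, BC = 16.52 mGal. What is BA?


BA = g_obs - g_ref + FAC - BC
= 978760.73 - 978985.72 + 47.93 - 16.52
= -193.58 mGal

-193.58


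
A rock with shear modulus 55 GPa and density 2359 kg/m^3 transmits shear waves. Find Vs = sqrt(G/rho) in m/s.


Convert G to Pa: G = 55e9 Pa
Compute G/rho = 55e9 / 2359 = 23314963.9678
Vs = sqrt(23314963.9678) = 4828.56 m/s

4828.56


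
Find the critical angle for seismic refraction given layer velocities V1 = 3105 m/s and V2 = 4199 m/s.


V1/V2 = 3105/4199 = 0.739462
theta_c = arcsin(0.739462) = 47.6856 degrees

47.6856


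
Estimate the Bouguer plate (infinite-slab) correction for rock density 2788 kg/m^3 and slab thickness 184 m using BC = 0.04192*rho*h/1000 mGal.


BC = 0.04192 * rho * h / 1000
= 0.04192 * 2788 * 184 / 1000
= 21.5046 mGal

21.5046


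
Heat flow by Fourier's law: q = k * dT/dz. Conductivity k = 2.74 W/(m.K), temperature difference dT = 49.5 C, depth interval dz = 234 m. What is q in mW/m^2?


q = k * dT / dz * 1000
= 2.74 * 49.5 / 234 * 1000
= 0.579615 * 1000
= 579.6154 mW/m^2

579.6154


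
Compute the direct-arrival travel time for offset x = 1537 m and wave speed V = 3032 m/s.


t = x / V
= 1537 / 3032
= 0.5069 s

0.5069


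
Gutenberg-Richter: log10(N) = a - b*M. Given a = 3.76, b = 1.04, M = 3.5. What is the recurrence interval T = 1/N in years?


log10(N) = 3.76 - 1.04*3.5 = 0.12
N = 10^0.12 = 1.318257
T = 1/N = 1/1.318257 = 0.7586 years

0.7586


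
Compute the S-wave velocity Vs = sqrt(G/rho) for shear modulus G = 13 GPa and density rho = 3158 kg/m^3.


Convert G to Pa: G = 13e9 Pa
Compute G/rho = 13e9 / 3158 = 4116529.449
Vs = sqrt(4116529.449) = 2028.92 m/s

2028.92


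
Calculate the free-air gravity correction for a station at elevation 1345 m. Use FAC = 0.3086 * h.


FAC = 0.3086 * h
= 0.3086 * 1345
= 415.067 mGal

415.067


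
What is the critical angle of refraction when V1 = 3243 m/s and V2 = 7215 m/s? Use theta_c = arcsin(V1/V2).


V1/V2 = 3243/7215 = 0.44948
theta_c = arcsin(0.44948) = 26.7103 degrees

26.7103


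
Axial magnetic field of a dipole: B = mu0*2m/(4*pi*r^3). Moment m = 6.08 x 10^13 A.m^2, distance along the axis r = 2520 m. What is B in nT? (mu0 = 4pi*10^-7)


m = 6.08 x 10^13 = 60800000000000 A.m^2
2m = 121600000000000 A.m^2
r^3 = 2520^3 = 16003008000
B = (4pi*10^-7) * 121600000000000 / (4*pi * 16003008000) * 1e9
= 152807066.670608 / 201099729472.55 * 1e9
= 759857.1469 nT

759857.1469


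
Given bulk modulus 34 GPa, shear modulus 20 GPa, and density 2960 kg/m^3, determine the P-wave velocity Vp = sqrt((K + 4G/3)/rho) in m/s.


First compute the effective modulus:
K + 4G/3 = 34e9 + 4*20e9/3 = 60666666666.67 Pa
Then divide by density:
60666666666.67 / 2960 = 20495495.4955 Pa/(kg/m^3)
Take the square root:
Vp = sqrt(20495495.4955) = 4527.2 m/s

4527.2


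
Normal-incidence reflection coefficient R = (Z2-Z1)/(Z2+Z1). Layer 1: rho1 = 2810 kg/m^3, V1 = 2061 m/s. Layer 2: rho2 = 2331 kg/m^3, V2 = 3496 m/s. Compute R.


Z1 = 2810 * 2061 = 5791410
Z2 = 2331 * 3496 = 8149176
R = (8149176 - 5791410) / (8149176 + 5791410) = 2357766 / 13940586 = 0.1691

0.1691


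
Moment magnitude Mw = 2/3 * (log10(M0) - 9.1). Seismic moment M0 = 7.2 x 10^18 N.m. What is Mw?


log10(M0) = log10(7.2 x 10^18) = 18.8573
Mw = 2/3 * (18.8573 - 9.1)
= 2/3 * 9.7573
= 6.5

6.5


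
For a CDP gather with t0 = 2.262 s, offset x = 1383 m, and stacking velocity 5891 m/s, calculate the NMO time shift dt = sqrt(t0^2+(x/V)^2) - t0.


x/Vnmo = 1383/5891 = 0.234765
(x/Vnmo)^2 = 0.055115
t0^2 = 5.116644
sqrt(5.116644 + 0.055115) = 2.27415
dt = 2.27415 - 2.262 = 0.01215

0.01215


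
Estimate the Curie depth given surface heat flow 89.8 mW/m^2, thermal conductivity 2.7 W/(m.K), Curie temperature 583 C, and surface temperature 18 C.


T_Curie - T_surf = 583 - 18 = 565 C
Convert q to W/m^2: 89.8 mW/m^2 = 0.0898 W/m^2
d = 565 * 2.7 / 0.0898 = 16987.75 m

16987.75


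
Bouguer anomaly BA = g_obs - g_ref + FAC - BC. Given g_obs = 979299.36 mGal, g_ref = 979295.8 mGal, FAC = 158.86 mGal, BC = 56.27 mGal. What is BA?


BA = g_obs - g_ref + FAC - BC
= 979299.36 - 979295.8 + 158.86 - 56.27
= 106.15 mGal

106.15


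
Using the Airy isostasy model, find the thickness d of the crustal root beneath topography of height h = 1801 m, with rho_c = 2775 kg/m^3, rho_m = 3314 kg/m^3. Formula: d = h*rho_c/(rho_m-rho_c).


rho_m - rho_c = 3314 - 2775 = 539
d = 1801 * 2775 / 539
= 4997775 / 539
= 9272.31 m

9272.31


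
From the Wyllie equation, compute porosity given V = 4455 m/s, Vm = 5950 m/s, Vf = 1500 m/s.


1/V - 1/Vm = 1/4455 - 1/5950 = 5.64e-05
1/Vf - 1/Vm = 1/1500 - 1/5950 = 0.0004986
phi = 5.64e-05 / 0.0004986 = 0.1131

0.1131


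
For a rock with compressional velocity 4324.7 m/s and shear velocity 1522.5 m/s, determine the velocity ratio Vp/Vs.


Vp/Vs = 4324.7 / 1522.5
= 2.8405

2.8405


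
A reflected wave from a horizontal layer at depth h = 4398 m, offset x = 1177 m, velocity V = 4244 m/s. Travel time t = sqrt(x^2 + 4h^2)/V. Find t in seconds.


x^2 + 4h^2 = 1177^2 + 4*4398^2 = 1385329 + 77369616 = 78754945
sqrt(78754945) = 8874.3983
t = 8874.3983 / 4244 = 2.091 s

2.091


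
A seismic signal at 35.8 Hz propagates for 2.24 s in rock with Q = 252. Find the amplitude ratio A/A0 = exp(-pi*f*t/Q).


pi*f*t/Q = pi*35.8*2.24/252 = 0.999725
A/A0 = exp(-0.999725) = 0.367981

0.367981


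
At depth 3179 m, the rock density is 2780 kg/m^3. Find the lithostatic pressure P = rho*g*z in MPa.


P = rho * g * z / 1e6
= 2780 * 9.81 * 3179 / 1e6
= 86697052.2 / 1e6
= 86.6971 MPa

86.6971


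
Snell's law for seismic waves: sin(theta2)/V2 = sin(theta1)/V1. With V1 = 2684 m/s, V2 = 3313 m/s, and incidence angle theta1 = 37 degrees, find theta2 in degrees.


sin(theta1) = sin(37 deg) = 0.601815
sin(theta2) = V2/V1 * sin(theta1) = 3313/2684 * 0.601815 = 0.742851
theta2 = arcsin(0.742851) = 47.9749 degrees

47.9749


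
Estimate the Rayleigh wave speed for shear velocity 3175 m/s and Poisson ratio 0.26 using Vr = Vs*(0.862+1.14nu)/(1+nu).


Numerator factor = 0.862 + 1.14*0.26 = 1.1584
Denominator = 1 + 0.26 = 1.26
Vr = 3175 * 1.1584 / 1.26 = 2918.98 m/s

2918.98


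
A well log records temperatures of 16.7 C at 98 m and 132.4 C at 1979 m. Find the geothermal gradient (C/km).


dT = 132.4 - 16.7 = 115.7 C
dz = 1979 - 98 = 1881 m
gradient = dT/dz * 1000 = 115.7/1881 * 1000 = 61.5098 C/km

61.5098


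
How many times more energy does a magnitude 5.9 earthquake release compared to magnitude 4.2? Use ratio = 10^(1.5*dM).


M2 - M1 = 5.9 - 4.2 = 1.7
1.5 * 1.7 = 2.55
ratio = 10^2.55 = 354.81

354.81


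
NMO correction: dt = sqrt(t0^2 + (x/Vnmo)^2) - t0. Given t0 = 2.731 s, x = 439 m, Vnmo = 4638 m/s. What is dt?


x/Vnmo = 439/4638 = 0.094653
(x/Vnmo)^2 = 0.008959
t0^2 = 7.458361
sqrt(7.458361 + 0.008959) = 2.73264
dt = 2.73264 - 2.731 = 0.00164

0.00164


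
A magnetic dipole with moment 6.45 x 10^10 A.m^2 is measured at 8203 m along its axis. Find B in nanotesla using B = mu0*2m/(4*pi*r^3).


m = 6.45 x 10^10 = 64500000000 A.m^2
2m = 129000000000 A.m^2
r^3 = 8203^3 = 551973381427
B = (4pi*10^-7) * 129000000000 / (4*pi * 551973381427) * 1e9
= 162106.180925 / 6936302080272.72 * 1e9
= 23.3707 nT

23.3707


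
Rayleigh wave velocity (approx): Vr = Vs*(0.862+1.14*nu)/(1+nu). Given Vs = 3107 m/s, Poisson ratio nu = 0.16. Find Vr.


Numerator factor = 0.862 + 1.14*0.16 = 1.0444
Denominator = 1 + 0.16 = 1.16
Vr = 3107 * 1.0444 / 1.16 = 2797.37 m/s

2797.37


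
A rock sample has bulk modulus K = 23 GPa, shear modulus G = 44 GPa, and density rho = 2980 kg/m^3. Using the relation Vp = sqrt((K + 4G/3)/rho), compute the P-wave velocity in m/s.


First compute the effective modulus:
K + 4G/3 = 23e9 + 4*44e9/3 = 81666666666.67 Pa
Then divide by density:
81666666666.67 / 2980 = 27404921.7002 Pa/(kg/m^3)
Take the square root:
Vp = sqrt(27404921.7002) = 5234.97 m/s

5234.97


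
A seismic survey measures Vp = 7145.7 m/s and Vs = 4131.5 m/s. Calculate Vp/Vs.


Vp/Vs = 7145.7 / 4131.5
= 1.7296

1.7296


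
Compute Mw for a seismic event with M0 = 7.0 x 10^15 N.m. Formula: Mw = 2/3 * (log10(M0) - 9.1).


log10(M0) = log10(7.0 x 10^15) = 15.8451
Mw = 2/3 * (15.8451 - 9.1)
= 2/3 * 6.7451
= 4.5

4.5


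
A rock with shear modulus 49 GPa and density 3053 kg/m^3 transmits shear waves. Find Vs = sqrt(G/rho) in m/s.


Convert G to Pa: G = 49e9 Pa
Compute G/rho = 49e9 / 3053 = 16049787.0947
Vs = sqrt(16049787.0947) = 4006.22 m/s

4006.22


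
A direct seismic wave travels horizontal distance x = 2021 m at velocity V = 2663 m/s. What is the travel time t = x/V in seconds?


t = x / V
= 2021 / 2663
= 0.7589 s

0.7589


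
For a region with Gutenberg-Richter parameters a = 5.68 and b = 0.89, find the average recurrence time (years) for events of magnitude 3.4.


log10(N) = 5.68 - 0.89*3.4 = 2.654
N = 10^2.654 = 450.816705
T = 1/N = 1/450.816705 = 0.0022 years

0.0022


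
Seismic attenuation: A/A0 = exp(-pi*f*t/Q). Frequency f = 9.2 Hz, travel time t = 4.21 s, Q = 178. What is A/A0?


pi*f*t/Q = pi*9.2*4.21/178 = 0.683596
A/A0 = exp(-0.683596) = 0.504798

0.504798


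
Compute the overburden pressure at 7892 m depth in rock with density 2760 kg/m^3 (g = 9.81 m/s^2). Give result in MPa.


P = rho * g * z / 1e6
= 2760 * 9.81 * 7892 / 1e6
= 213680635.2 / 1e6
= 213.6806 MPa

213.6806


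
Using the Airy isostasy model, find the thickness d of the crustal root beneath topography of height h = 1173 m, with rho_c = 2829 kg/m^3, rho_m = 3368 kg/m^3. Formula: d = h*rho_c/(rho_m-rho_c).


rho_m - rho_c = 3368 - 2829 = 539
d = 1173 * 2829 / 539
= 3318417 / 539
= 6156.62 m

6156.62


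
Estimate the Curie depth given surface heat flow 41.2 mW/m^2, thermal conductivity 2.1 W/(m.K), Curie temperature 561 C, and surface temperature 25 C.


T_Curie - T_surf = 561 - 25 = 536 C
Convert q to W/m^2: 41.2 mW/m^2 = 0.0412 W/m^2
d = 536 * 2.1 / 0.0412 = 27320.39 m

27320.39


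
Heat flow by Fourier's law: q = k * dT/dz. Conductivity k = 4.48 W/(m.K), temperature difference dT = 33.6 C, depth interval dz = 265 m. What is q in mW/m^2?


q = k * dT / dz * 1000
= 4.48 * 33.6 / 265 * 1000
= 0.56803 * 1000
= 568.0302 mW/m^2

568.0302


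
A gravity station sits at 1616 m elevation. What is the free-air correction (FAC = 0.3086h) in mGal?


FAC = 0.3086 * h
= 0.3086 * 1616
= 498.6976 mGal

498.6976


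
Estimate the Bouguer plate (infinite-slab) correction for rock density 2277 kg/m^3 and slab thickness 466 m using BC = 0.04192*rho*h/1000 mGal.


BC = 0.04192 * rho * h / 1000
= 0.04192 * 2277 * 466 / 1000
= 44.4806 mGal

44.4806


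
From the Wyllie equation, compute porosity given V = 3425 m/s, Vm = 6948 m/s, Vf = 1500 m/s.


1/V - 1/Vm = 1/3425 - 1/6948 = 0.00014804
1/Vf - 1/Vm = 1/1500 - 1/6948 = 0.00052274
phi = 0.00014804 / 0.00052274 = 0.2832

0.2832


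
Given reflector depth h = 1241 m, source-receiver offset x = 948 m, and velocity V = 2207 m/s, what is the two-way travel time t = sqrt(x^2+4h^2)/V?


x^2 + 4h^2 = 948^2 + 4*1241^2 = 898704 + 6160324 = 7059028
sqrt(7059028) = 2656.8831
t = 2656.8831 / 2207 = 1.2038 s

1.2038


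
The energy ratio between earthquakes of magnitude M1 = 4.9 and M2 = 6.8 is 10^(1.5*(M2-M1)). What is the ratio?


M2 - M1 = 6.8 - 4.9 = 1.9
1.5 * 1.9 = 2.85
ratio = 10^2.85 = 707.95

707.95


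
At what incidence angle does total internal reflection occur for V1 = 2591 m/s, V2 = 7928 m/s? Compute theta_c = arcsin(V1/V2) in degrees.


V1/V2 = 2591/7928 = 0.326816
theta_c = arcsin(0.326816) = 19.0757 degrees

19.0757


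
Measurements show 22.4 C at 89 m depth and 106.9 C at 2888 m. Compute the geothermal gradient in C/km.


dT = 106.9 - 22.4 = 84.5 C
dz = 2888 - 89 = 2799 m
gradient = dT/dz * 1000 = 84.5/2799 * 1000 = 30.1894 C/km

30.1894


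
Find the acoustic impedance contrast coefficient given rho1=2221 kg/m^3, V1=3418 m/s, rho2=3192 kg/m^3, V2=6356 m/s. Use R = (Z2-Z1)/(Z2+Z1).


Z1 = 2221 * 3418 = 7591378
Z2 = 3192 * 6356 = 20288352
R = (20288352 - 7591378) / (20288352 + 7591378) = 12696974 / 27879730 = 0.4554

0.4554


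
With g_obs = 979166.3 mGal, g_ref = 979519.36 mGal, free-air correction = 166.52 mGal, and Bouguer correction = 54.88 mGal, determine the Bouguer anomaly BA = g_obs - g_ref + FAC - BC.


BA = g_obs - g_ref + FAC - BC
= 979166.3 - 979519.36 + 166.52 - 54.88
= -241.42 mGal

-241.42


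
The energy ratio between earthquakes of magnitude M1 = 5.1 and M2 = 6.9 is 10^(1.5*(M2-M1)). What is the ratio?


M2 - M1 = 6.9 - 5.1 = 1.8
1.5 * 1.8 = 2.7
ratio = 10^2.7 = 501.19

501.19


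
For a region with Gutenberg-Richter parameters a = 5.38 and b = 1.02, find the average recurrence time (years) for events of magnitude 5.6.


log10(N) = 5.38 - 1.02*5.6 = -0.332
N = 10^-0.332 = 0.465586
T = 1/N = 1/0.465586 = 2.1478 years

2.1478


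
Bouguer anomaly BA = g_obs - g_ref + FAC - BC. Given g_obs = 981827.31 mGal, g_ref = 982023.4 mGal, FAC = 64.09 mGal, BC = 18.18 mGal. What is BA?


BA = g_obs - g_ref + FAC - BC
= 981827.31 - 982023.4 + 64.09 - 18.18
= -150.18 mGal

-150.18


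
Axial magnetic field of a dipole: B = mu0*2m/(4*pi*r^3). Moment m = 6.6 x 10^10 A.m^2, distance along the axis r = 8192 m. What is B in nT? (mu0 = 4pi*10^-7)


m = 6.6 x 10^10 = 66000000000 A.m^2
2m = 132000000000 A.m^2
r^3 = 8192^3 = 549755813888
B = (4pi*10^-7) * 132000000000 / (4*pi * 549755813888) * 1e9
= 165876.09211 / 6908435304715.27 * 1e9
= 24.0107 nT

24.0107


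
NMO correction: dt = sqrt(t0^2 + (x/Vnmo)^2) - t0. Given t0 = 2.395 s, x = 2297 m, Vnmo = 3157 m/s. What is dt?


x/Vnmo = 2297/3157 = 0.727589
(x/Vnmo)^2 = 0.529386
t0^2 = 5.736025
sqrt(5.736025 + 0.529386) = 2.50308
dt = 2.50308 - 2.395 = 0.10808

0.10808


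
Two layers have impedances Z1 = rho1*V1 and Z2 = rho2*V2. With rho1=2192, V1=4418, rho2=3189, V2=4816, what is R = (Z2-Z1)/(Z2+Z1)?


Z1 = 2192 * 4418 = 9684256
Z2 = 3189 * 4816 = 15358224
R = (15358224 - 9684256) / (15358224 + 9684256) = 5673968 / 25042480 = 0.2266

0.2266


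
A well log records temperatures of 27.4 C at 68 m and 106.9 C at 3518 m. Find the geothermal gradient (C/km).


dT = 106.9 - 27.4 = 79.5 C
dz = 3518 - 68 = 3450 m
gradient = dT/dz * 1000 = 79.5/3450 * 1000 = 23.0435 C/km

23.0435


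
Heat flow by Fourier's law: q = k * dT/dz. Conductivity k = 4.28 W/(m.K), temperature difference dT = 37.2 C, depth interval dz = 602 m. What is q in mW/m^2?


q = k * dT / dz * 1000
= 4.28 * 37.2 / 602 * 1000
= 0.264478 * 1000
= 264.4784 mW/m^2

264.4784


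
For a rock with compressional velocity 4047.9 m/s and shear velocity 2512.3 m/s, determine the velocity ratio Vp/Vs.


Vp/Vs = 4047.9 / 2512.3
= 1.6112

1.6112


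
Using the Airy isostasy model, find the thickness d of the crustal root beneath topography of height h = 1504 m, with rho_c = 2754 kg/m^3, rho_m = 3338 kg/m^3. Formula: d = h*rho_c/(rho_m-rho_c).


rho_m - rho_c = 3338 - 2754 = 584
d = 1504 * 2754 / 584
= 4142016 / 584
= 7092.49 m

7092.49


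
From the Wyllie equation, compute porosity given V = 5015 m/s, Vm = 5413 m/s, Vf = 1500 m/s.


1/V - 1/Vm = 1/5015 - 1/5413 = 1.466e-05
1/Vf - 1/Vm = 1/1500 - 1/5413 = 0.00048193
phi = 1.466e-05 / 0.00048193 = 0.0304

0.0304


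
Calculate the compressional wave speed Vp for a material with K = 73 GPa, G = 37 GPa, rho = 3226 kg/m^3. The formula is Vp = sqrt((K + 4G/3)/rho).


First compute the effective modulus:
K + 4G/3 = 73e9 + 4*37e9/3 = 122333333333.33 Pa
Then divide by density:
122333333333.33 / 3226 = 37921058.0698 Pa/(kg/m^3)
Take the square root:
Vp = sqrt(37921058.0698) = 6158.01 m/s

6158.01


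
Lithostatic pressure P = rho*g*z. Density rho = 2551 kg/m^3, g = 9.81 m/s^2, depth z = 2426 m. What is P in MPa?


P = rho * g * z / 1e6
= 2551 * 9.81 * 2426 / 1e6
= 60711402.06 / 1e6
= 60.7114 MPa

60.7114


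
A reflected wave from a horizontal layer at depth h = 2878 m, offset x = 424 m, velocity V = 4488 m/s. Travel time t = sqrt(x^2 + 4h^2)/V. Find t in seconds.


x^2 + 4h^2 = 424^2 + 4*2878^2 = 179776 + 33131536 = 33311312
sqrt(33311312) = 5771.5953
t = 5771.5953 / 4488 = 1.286 s

1.286


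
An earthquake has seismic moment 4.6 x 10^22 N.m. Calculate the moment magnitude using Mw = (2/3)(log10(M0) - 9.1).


log10(M0) = log10(4.6 x 10^22) = 22.6628
Mw = 2/3 * (22.6628 - 9.1)
= 2/3 * 13.5628
= 9.04

9.04


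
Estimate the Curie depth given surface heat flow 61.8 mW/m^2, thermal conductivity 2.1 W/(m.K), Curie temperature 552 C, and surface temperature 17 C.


T_Curie - T_surf = 552 - 17 = 535 C
Convert q to W/m^2: 61.8 mW/m^2 = 0.0618 W/m^2
d = 535 * 2.1 / 0.0618 = 18179.61 m

18179.61


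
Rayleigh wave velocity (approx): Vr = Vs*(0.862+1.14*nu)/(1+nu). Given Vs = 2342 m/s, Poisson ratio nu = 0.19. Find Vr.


Numerator factor = 0.862 + 1.14*0.19 = 1.0786
Denominator = 1 + 0.19 = 1.19
Vr = 2342 * 1.0786 / 1.19 = 2122.76 m/s

2122.76


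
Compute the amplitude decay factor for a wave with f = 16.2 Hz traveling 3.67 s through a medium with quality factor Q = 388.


pi*f*t/Q = pi*16.2*3.67/388 = 0.481392
A/A0 = exp(-0.481392) = 0.617922

0.617922


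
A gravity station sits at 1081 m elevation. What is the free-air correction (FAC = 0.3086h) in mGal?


FAC = 0.3086 * h
= 0.3086 * 1081
= 333.5966 mGal

333.5966


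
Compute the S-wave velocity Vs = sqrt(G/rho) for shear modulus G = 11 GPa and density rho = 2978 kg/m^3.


Convert G to Pa: G = 11e9 Pa
Compute G/rho = 11e9 / 2978 = 3693754.1974
Vs = sqrt(3693754.1974) = 1921.91 m/s

1921.91


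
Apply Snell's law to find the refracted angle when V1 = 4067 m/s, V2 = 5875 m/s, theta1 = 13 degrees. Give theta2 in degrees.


sin(theta1) = sin(13 deg) = 0.224951
sin(theta2) = V2/V1 * sin(theta1) = 5875/4067 * 0.224951 = 0.324954
theta2 = arcsin(0.324954) = 18.9628 degrees

18.9628


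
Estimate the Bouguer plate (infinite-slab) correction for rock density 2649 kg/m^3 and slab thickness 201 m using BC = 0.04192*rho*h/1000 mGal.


BC = 0.04192 * rho * h / 1000
= 0.04192 * 2649 * 201 / 1000
= 22.3203 mGal

22.3203


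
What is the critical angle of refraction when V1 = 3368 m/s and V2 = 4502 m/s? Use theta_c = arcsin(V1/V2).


V1/V2 = 3368/4502 = 0.748112
theta_c = arcsin(0.748112) = 48.4271 degrees

48.4271


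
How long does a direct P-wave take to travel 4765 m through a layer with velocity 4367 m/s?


t = x / V
= 4765 / 4367
= 1.0911 s

1.0911


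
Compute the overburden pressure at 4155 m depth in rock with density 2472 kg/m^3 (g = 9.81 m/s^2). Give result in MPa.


P = rho * g * z / 1e6
= 2472 * 9.81 * 4155 / 1e6
= 100760079.6 / 1e6
= 100.7601 MPa

100.7601


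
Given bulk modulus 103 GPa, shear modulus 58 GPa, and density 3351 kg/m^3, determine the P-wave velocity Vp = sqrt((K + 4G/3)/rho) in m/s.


First compute the effective modulus:
K + 4G/3 = 103e9 + 4*58e9/3 = 180333333333.33 Pa
Then divide by density:
180333333333.33 / 3351 = 53814781.6572 Pa/(kg/m^3)
Take the square root:
Vp = sqrt(53814781.6572) = 7335.86 m/s

7335.86


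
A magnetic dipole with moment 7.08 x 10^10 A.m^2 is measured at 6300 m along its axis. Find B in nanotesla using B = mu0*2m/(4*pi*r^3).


m = 7.08 x 10^10 = 70800000000 A.m^2
2m = 141600000000 A.m^2
r^3 = 6300^3 = 250047000000
B = (4pi*10^-7) * 141600000000 / (4*pi * 250047000000) * 1e9
= 177939.807899 / 3142183273008.67 * 1e9
= 56.6294 nT

56.6294


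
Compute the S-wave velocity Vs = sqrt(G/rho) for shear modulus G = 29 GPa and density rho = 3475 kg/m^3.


Convert G to Pa: G = 29e9 Pa
Compute G/rho = 29e9 / 3475 = 8345323.741
Vs = sqrt(8345323.741) = 2888.83 m/s

2888.83


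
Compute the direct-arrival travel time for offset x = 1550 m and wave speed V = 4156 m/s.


t = x / V
= 1550 / 4156
= 0.373 s

0.373


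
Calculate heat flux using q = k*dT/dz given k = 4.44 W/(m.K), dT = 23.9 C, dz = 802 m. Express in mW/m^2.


q = k * dT / dz * 1000
= 4.44 * 23.9 / 802 * 1000
= 0.132314 * 1000
= 132.3142 mW/m^2

132.3142


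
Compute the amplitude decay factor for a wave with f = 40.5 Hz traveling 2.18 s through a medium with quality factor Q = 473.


pi*f*t/Q = pi*40.5*2.18/473 = 0.586408
A/A0 = exp(-0.586408) = 0.556322

0.556322
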